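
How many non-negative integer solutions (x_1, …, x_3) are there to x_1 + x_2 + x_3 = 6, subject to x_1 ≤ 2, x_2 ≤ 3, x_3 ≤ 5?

Without the upper bounds there are C(8,2) = 28 ways to split 6 among 3 variables.
Subtract solutions that violate a single cap (substitute x_i' = x_i − (cap_i+1)): x_1 ≥ 3 gives C(5,2) = 10; x_2 ≥ 4 gives C(4,2) = 6; x_3 ≥ 6 gives C(2,2) = 1. Together 17.
No two caps can be exceeded simultaneously, so the pair terms are all 0.
By inclusion–exclusion the count is 28 − 17 + 0 = 11.

11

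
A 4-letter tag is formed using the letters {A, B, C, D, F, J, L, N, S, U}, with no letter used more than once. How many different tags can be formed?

5040

With no repetition, fill the 4 letters in order: 10 choices, then 9, down to 7.
10 × 9 × 8 × 7 = 5040.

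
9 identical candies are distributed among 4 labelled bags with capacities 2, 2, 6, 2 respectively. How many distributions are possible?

By stars and bars, unrestricted non-negative solutions to x_1+…+x_4 = 9 number C(9+3,3) = 220.
Subtract solutions that violate a single cap (substitute x_i' = x_i − (cap_i+1)): x_1 ≥ 3 gives C(9,3) = 84; x_2 ≥ 3 gives C(9,3) = 84; x_3 ≥ 7 gives C(5,3) = 10; x_4 ≥ 3 gives C(9,3) = 84. Together 262.
Add back pairs where two caps are both exceeded: 20 + 0 + 20 + 0 + 20 + 0 = 60.
Subtract triples: 0 + 1 + 0 + 0 = 1.
By inclusion–exclusion the count is 220 − 262 + 60 − 1 = 17.

17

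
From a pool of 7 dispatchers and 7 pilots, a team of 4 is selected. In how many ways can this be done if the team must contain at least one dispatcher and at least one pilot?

931

With no constraint there are C(14,4) = 1001 possible selections.
Subtract selections that omit an entire group: no dispatchers → C(7,4) = 35; no pilots → C(7,4) = 35.
Both groups omitted at once is impossible, so 1001 − 70 = 931.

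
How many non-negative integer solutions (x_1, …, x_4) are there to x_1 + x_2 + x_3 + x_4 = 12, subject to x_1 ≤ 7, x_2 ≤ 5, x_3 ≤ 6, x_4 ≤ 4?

165

Ignoring the caps, the number of non-negative solutions to x_1+…+x_4 = 12 is C(15,3) = 455.
Subtract solutions that violate a single cap (substitute x_i' = x_i − (cap_i+1)): x_1 ≥ 8 gives C(7,3) = 35; x_2 ≥ 6 gives C(9,3) = 84; x_3 ≥ 7 gives C(8,3) = 56; x_4 ≥ 5 gives C(10,3) = 120. Together 295.
Add back pairs where two caps are both exceeded: 0 + 0 + 0 + 0 + 4 + 1 = 5.
By inclusion–exclusion the count is 455 − 295 + 5 = 165.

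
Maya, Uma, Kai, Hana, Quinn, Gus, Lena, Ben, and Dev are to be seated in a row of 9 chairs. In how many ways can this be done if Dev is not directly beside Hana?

Of the 9! = 362880 arrangements, those with Dev and Hana adjacent number 2 × 8! = 80640 (treat the pair as a block with 2 internal orders).
So 362880 − 80640 = 282240 arrangements keep them apart.

282240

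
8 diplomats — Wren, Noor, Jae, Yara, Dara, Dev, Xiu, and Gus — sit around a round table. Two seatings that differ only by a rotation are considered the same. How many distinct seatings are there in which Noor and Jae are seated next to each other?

Glue Noor and Jae into a block (2 internal orders). Seating 7 units around a circle gives (6)! arrangements.
So 2 × (6)! = 2 × 720 = 1440.

1440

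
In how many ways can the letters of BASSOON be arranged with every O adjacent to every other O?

360

Treat the 2 copies of O as a single block. The multiset to arrange is then {OO, A, B, N, S, S}, 6 items in all.
That gives (6)!/(2!) = 360 arrangements.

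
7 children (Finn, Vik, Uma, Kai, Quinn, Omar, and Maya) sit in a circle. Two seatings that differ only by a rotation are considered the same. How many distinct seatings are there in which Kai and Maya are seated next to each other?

240

Glue Kai and Maya into a block (2 internal orders). Seating 6 units around a circle gives (5)! arrangements.
So 2 × (5)! = 2 × 120 = 240.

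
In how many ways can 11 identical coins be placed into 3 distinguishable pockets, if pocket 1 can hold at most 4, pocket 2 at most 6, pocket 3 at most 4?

10

Ignoring the caps, the number of non-negative solutions to x_1+…+x_3 = 11 is C(13,2) = 78.
Subtract solutions that violate a single cap (substitute x_i' = x_i − (cap_i+1)): x_1 ≥ 5 gives C(8,2) = 28; x_2 ≥ 7 gives C(6,2) = 15; x_3 ≥ 5 gives C(8,2) = 28. Together 71.
Add back pairs where two caps are both exceeded: 0 + 3 + 0 = 3.
By inclusion–exclusion the count is 78 − 71 + 3 = 10.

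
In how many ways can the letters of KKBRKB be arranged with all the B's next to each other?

Treat the 2 copies of B as a single block. The multiset to arrange is then {BB, K, K, K, R}, 5 items in all.
That gives (5)!/(3!) = 20 arrangements.

20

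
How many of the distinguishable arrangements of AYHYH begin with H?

12

Fix H in the first position and arrange the remaining 4 letters.
Those 4 letters have Y appearing twice, giving (4)!/(2!) = 12.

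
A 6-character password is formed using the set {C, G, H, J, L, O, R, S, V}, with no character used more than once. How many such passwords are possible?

This is a permutation of 6 out of 9: P(9,6) = 9!/3!.
That product is 9 × 8 × 7 × 6 × 5 × 4 = 60480.

60480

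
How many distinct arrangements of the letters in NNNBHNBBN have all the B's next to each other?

Treat the 3 copies of B as a single block. The multiset to arrange is then {BBB, H, N, N, N, N, N}, 7 items in all.
That gives (7)!/(5!) = 42 arrangements.

42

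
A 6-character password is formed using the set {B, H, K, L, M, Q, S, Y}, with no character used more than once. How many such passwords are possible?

20160

This is a permutation of 6 out of 8: P(8,6) = 8!/2!.
8 × 7 × 6 × 5 × 4 × 3 = 20160.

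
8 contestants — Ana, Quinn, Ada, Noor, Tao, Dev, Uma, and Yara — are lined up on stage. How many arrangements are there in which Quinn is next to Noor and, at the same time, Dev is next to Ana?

Treat {Quinn,Noor} as one block (2 orders) and {Dev,Ana} as another (2 orders).
That leaves 6 units to arrange: 2 × 2 × 6! = 4 × 720 = 2880.

2880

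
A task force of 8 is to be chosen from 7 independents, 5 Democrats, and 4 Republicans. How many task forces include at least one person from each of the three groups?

12201

With no constraint there are C(16,8) = 12870 possible selections.
Subtract selections that omit an entire group: no independents → C(9,8) = 9; no Democrats → C(11,8) = 165; no Republicans → C(12,8) = 495.
Add back selections omitting two groups (i.e. drawn from a single group): C(7,8) + C(5,8) + C(4,8) = 0.
By inclusion–exclusion: 12870 − 669 + 0 = 12201.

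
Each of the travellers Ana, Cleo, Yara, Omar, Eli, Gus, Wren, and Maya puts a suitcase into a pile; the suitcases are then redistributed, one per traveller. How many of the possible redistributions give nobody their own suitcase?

This is the derangement count D_8: permutations of 8 items with no fixed point.
By inclusion–exclusion this is Σ_{j=0}^{8} (−1)^j C(8,j)·(8−j)!.
Computing: 40320 − 40320 + 20160 − 6720 + 1680 − 336 + 56 − 8 + 1 = 14833.

14833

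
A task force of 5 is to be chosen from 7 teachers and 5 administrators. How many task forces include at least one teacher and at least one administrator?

770

Unrestricted: C(12,5) = 792 ways to pick any 5 of the 12.
Subtract selections that omit an entire group: no teachers → C(5,5) = 1; no administrators → C(7,5) = 21.
Both groups omitted at once is impossible, so 792 − 22 = 770.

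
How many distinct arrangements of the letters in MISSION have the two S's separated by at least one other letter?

900

There are 7!/(2!·2!) = 1260 arrangements of MISSION in total.
If the two S's are adjacent, glue them into one block, leaving 6 items to arrange: (6)!/(2!) = 360 ways.
Hence 1260 − 360 = 900.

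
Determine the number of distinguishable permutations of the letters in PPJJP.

PPJJP has 5 letters with J appearing twice and P appearing 3 times.
So there are 5! / (3!·2!) = 10 distinguishable arrangements.

10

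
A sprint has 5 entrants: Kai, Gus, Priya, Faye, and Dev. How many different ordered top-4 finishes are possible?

There are 5 choices for 1st place, 4 for 2nd, and so on down to 2 for position 4.
That gives 5 × 4 × 3 × 2 = 120.

120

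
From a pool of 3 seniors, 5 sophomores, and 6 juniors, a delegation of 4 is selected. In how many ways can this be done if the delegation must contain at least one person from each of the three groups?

495

Unrestricted: C(14,4) = 1001 ways to pick any 4 of the 14.
Subtract selections that omit an entire group: no seniors → C(11,4) = 330; no sophomores → C(9,4) = 126; no juniors → C(8,4) = 70.
Add back selections omitting two groups (i.e. drawn from a single group): C(3,4) + C(5,4) + C(6,4) = 20.
By inclusion–exclusion: 1001 − 526 + 20 = 495.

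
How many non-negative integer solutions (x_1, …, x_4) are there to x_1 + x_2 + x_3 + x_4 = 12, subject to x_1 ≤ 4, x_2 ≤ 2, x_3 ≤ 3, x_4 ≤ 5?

10

By stars and bars, unrestricted non-negative solutions to x_1+…+x_4 = 12 number C(12+3,3) = 455.
Subtract solutions that violate a single cap (substitute x_i' = x_i − (cap_i+1)): x_1 ≥ 5 gives C(10,3) = 120; x_2 ≥ 3 gives C(12,3) = 220; x_3 ≥ 4 gives C(11,3) = 165; x_4 ≥ 6 gives C(9,3) = 84. Together 589.
Add back pairs where two caps are both exceeded: 35 + 20 + 4 + 56 + 20 + 10 = 145.
Subtract triples: 1 + 0 + 0 + 0 = 1.
By inclusion–exclusion the count is 455 − 589 + 145 − 1 = 10.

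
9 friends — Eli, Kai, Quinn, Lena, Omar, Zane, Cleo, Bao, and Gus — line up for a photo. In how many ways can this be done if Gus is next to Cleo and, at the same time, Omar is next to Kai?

Treat {Gus,Cleo} as one block (2 orders) and {Omar,Kai} as another (2 orders).
That leaves 7 units to arrange: 2 × 2 × 7! = 4 × 5040 = 20160.

20160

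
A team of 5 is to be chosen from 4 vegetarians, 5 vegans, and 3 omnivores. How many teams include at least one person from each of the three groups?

590

Unrestricted: C(12,5) = 792 ways to pick any 5 of the 12.
Subtract selections that omit an entire group: no vegetarians → C(8,5) = 56; no vegans → C(7,5) = 21; no omnivores → C(9,5) = 126.
Add back selections omitting two groups (i.e. drawn from a single group): C(4,5) + C(5,5) + C(3,5) = 1.
By inclusion–exclusion: 792 − 203 + 1 = 590.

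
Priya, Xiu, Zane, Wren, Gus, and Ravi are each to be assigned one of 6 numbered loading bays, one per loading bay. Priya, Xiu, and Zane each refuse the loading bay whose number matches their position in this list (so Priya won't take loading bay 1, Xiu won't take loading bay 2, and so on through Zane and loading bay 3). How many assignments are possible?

Let Aᵢ (for i ∈ {1, 2, 3}) be the placements that put person i in their forbidden loading bay. Any j of these fix j positions, leaving (6−j)! ways to fill the rest, and there are C(3,j) ways to pick which j.
By inclusion–exclusion, the number of valid placements is Σ_{j=0}^{3} (−1)^j C(3,j)·(6−j)!.
Computing: 720 − 360 + 72 − 6 = 426.

426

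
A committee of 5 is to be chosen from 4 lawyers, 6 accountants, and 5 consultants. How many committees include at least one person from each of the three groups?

2170

With no constraint there are C(15,5) = 3003 possible selections.
Selections missing a whole group: no lawyers → C(11,5) = 462; no accountants → C(9,5) = 126; no consultants → C(10,5) = 252.
Add back selections omitting two groups (i.e. drawn from a single group): C(4,5) + C(6,5) + C(5,5) = 7.
By inclusion–exclusion: 3003 − 840 + 7 = 2170.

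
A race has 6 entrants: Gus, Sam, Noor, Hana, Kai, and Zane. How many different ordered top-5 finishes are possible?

720

There are 6 choices for 1st place, 5 for 2nd, and so on down to 2 for position 5.
That gives 6 × 5 × 4 × 3 × 2 = 720.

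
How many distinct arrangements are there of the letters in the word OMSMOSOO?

Letter multiplicities in OMSMOSOO: M×2, O×4, S×2.
So there are 8! / (4!·2!·2!) = 420 distinguishable arrangements.

420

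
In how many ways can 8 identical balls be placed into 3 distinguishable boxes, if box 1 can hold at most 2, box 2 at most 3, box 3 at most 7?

Without the upper bounds there are C(10,2) = 45 ways to split 8 among 3 boxes.
Subtract solutions that violate a single cap (substitute x_i' = x_i − (cap_i+1)): x_1 ≥ 3 gives C(7,2) = 21; x_2 ≥ 4 gives C(6,2) = 15; x_3 ≥ 8 gives C(2,2) = 1. Together 37.
Add back pairs where two caps are both exceeded: 3 + 0 + 0 = 3.
By inclusion–exclusion the count is 45 − 37 + 3 = 11.

11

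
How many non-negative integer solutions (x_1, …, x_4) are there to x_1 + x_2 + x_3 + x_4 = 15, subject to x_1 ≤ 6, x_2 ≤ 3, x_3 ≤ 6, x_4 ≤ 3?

Ignoring the caps, the number of non-negative solutions to x_1+…+x_4 = 15 is C(18,3) = 816.
Subtract solutions that violate a single cap (substitute x_i' = x_i − (cap_i+1)): x_1 ≥ 7 gives C(11,3) = 165; x_2 ≥ 4 gives C(14,3) = 364; x_3 ≥ 7 gives C(11,3) = 165; x_4 ≥ 4 gives C(14,3) = 364. Together 1058.
Add back pairs where two caps are both exceeded: 35 + 4 + 35 + 35 + 120 + 35 = 264.
Subtract triples: 0 + 1 + 0 + 1 = 2.
By inclusion–exclusion the count is 816 − 1058 + 264 − 2 = 20.

20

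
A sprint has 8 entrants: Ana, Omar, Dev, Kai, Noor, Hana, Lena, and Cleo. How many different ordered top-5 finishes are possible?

6720

This is an ordered selection of 5 from 8: P(8,5).
That gives 8 × 7 × 6 × 5 × 4 = 6720.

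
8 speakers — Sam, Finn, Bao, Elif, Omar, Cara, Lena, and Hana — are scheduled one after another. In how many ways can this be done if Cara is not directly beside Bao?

30240

Of the 8! = 40320 arrangements, those with Cara and Bao adjacent number 2 × 7! = 10080 (treat the pair as a block with 2 internal orders).
Complementary counting: 40320 − 10080 = 30240.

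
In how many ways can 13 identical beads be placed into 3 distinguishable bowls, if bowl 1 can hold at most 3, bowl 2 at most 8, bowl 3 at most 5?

Without the upper bounds there are C(15,2) = 105 ways to split 13 among 3 bowls.
Subtract solutions that violate a single cap (substitute x_i' = x_i − (cap_i+1)): x_1 ≥ 4 gives C(11,2) = 55; x_2 ≥ 9 gives C(6,2) = 15; x_3 ≥ 6 gives C(9,2) = 36. Together 106.
Add back pairs where two caps are both exceeded: 1 + 10 + 0 = 11.
By inclusion–exclusion the count is 105 − 106 + 11 = 10.

10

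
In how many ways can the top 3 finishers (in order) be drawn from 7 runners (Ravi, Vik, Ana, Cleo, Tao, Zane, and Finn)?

There are 7 choices for 1st place, 6 for 2nd, and 5 for 3rd.
That gives 7 × 6 × 5 = 210.

210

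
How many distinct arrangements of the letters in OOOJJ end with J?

Fix J in the last position and arrange the remaining 4 letters.
Those 4 letters have O appearing 3 times, giving (4)!/(3!) = 4.

4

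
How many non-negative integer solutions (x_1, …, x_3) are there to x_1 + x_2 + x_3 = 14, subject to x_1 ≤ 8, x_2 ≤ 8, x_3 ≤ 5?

33

Ignoring the caps, the number of non-negative solutions to x_1+…+x_3 = 14 is C(16,2) = 120.
Subtract solutions that violate a single cap (substitute x_i' = x_i − (cap_i+1)): x_1 ≥ 9 gives C(7,2) = 21; x_2 ≥ 9 gives C(7,2) = 21; x_3 ≥ 6 gives C(10,2) = 45. Together 87.
No two caps can be exceeded simultaneously, so the pair terms are all 0.
By inclusion–exclusion the count is 120 − 87 + 0 = 33.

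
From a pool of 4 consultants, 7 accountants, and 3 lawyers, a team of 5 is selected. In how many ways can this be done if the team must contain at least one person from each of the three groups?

With no constraint there are C(14,5) = 2002 possible selections.
Subtract selections that omit an entire group: no consultants → C(10,5) = 252; no accountants → C(7,5) = 21; no lawyers → C(11,5) = 462.
Add back selections omitting two groups (i.e. drawn from a single group): C(4,5) + C(7,5) + C(3,5) = 21.
By inclusion–exclusion: 2002 − 735 + 21 = 1288.

1288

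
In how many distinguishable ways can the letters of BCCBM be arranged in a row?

30

BCCBM has 5 letters with B appearing twice and C appearing twice.
The number of distinct arrangements is 5!/(2!·2!) = 120/4 = 30.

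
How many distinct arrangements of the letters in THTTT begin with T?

Fix T in the first position and arrange the remaining 4 letters.
Those 4 letters have T appearing 3 times, giving (4)!/(3!) = 4.

4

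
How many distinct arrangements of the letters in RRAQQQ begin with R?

20

With the first slot taken by R, it remains to arrange the other 5 letters (RAQQQ).
Those 5 letters have Q appearing 3 times, giving (5)!/(3!) = 20.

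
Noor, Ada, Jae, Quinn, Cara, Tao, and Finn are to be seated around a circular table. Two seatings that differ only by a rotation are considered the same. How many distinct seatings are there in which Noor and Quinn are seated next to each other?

Glue Noor and Quinn into a block (2 internal orders). Seating 6 units around a circle gives (5)! arrangements.
So 2 × (5)! = 2 × 120 = 240.

240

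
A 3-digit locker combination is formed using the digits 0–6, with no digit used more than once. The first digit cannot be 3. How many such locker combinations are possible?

The first digit has 7−1 = 6 choices (anything except 3).
The remaining 2 digits are filled from the other 6 symbols without repetition: 6 × 5 = 30.
Total: 6 × 30 = 180.

180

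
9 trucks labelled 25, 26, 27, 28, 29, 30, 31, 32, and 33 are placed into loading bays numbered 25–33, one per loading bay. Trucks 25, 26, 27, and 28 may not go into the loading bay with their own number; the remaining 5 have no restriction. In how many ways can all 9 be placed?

Let Aᵢ (for 25 ≤ i ≤ 28) be the placements that put truck i in its forbidden loading bay. Any j of these fix j positions, leaving (9−j)! ways to fill the rest, and there are C(4,j) ways to pick which j.
By inclusion–exclusion, the number of valid placements is Σ_{j=0}^{4} (−1)^j C(4,j)·(9−j)!.
Computing: 362880 − 161280 + 30240 − 2880 + 120 = 229080.

229080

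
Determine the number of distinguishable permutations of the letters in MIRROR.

MIRROR has 6 letters with R appearing 3 times.
So there are 6! / (3!) = 120 distinguishable arrangements.

120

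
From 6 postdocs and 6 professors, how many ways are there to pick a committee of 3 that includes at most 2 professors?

Split by how many professors are chosen (0 through 2).
Sum: C(6,0)·C(6,3) + C(6,1)·C(6,2) + C(6,2)·C(6,1) = 20 + 90 + 90 = 200.

200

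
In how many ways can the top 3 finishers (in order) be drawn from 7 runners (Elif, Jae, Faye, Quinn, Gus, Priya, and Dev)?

This is an ordered selection of 3 from 7: P(7,3).
That gives 7 × 6 × 5 = 210.

210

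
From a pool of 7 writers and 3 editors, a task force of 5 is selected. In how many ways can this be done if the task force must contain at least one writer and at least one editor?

With no constraint there are C(10,5) = 252 possible selections.
Subtract selections that omit an entire group: no writers → C(3,5) = 0; no editors → C(7,5) = 21.
Both groups omitted at once is impossible, so 252 − 21 = 231.

231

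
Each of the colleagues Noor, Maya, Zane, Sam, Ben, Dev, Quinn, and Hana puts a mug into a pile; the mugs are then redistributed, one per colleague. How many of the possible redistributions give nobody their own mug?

14833

This is the derangement count D_8: permutations of 8 items with no fixed point.
By inclusion–exclusion this is Σ_{j=0}^{8} (−1)^j C(8,j)·(8−j)!.
Computing: 40320 − 40320 + 20160 − 6720 + 1680 − 336 + 56 − 8 + 1 = 14833.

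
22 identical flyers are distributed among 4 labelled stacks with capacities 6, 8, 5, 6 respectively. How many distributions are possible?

Without the upper bounds there are C(25,3) = 2300 ways to split 22 among 4 stacks.
Subtract solutions that violate a single cap (substitute x_i' = x_i − (cap_i+1)): x_1 ≥ 7 gives C(18,3) = 816; x_2 ≥ 9 gives C(16,3) = 560; x_3 ≥ 6 gives C(19,3) = 969; x_4 ≥ 7 gives C(18,3) = 816. Together 3161.
Add back pairs where two caps are both exceeded: 84 + 220 + 165 + 120 + 84 + 220 = 893.
Subtract triples: 1 + 0 + 10 + 1 = 12.
By inclusion–exclusion the count is 2300 − 3161 + 893 − 12 = 20.

20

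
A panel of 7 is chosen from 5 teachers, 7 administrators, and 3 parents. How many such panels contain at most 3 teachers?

Split by how many teachers are chosen (0 through 3).
Sum: C(5,0)·C(10,7) + C(5,1)·C(10,6) + C(5,2)·C(10,5) + C(5,3)·C(10,4) = 120 + 1050 + 2520 + 2100 = 5790.

5790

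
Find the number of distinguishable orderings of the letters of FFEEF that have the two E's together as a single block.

Treat the 2 copies of E as a single block. The multiset to arrange is then {EE, F, F, F}, 4 items in all.
That gives (4)!/(3!) = 4 arrangements.

4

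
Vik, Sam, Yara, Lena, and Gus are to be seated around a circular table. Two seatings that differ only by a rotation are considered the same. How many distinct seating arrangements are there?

Fix one person's seat to break rotational symmetry; the remaining 4 people can be arranged in (4)! = 24 ways.

24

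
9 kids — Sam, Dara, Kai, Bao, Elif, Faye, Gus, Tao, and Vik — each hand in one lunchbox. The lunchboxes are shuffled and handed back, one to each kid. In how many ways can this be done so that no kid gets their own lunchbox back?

This is the derangement count D_9: permutations of 9 items with no fixed point.
By inclusion–exclusion this is Σ_{j=0}^{9} (−1)^j C(9,j)·(9−j)!.
Computing: 362880 − 362880 + 181440 − 60480 + 15120 − 3024 + 504 − 72 + 9 − 1 = 133496.

133496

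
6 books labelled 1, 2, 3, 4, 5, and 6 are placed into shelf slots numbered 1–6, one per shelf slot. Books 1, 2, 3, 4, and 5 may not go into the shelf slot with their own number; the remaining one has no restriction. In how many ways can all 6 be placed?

309

Let Aᵢ (for 1 ≤ i ≤ 5) be the placements that put book i in its forbidden shelf slot. Any j of these fix j positions, leaving (6−j)! ways to fill the rest, and there are C(5,j) ways to pick which j.
By inclusion–exclusion, the number of valid placements is Σ_{j=0}^{5} (−1)^j C(5,j)·(6−j)!.
Computing: 720 − 600 + 240 − 60 + 10 − 1 = 309.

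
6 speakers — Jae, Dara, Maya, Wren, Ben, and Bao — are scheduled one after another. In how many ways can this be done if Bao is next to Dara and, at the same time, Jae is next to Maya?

Treat {Bao,Dara} as one block (2 orders) and {Jae,Maya} as another (2 orders).
That leaves 4 units to arrange: 2 × 2 × 4! = 4 × 24 = 96.

96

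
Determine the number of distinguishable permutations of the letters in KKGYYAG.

Letter multiplicities in KKGYYAG: A×1, G×2, K×2, Y×2.
So there are 7! / (2!·2!·2!) = 630 distinguishable arrangements.

630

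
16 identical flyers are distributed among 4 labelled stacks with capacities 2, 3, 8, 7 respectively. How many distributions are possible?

30

Without the upper bounds there are C(19,3) = 969 ways to split 16 among 4 stacks.
Subtract solutions that violate a single cap (substitute x_i' = x_i − (cap_i+1)): x_1 ≥ 3 gives C(16,3) = 560; x_2 ≥ 4 gives C(15,3) = 455; x_3 ≥ 9 gives C(10,3) = 120; x_4 ≥ 8 gives C(11,3) = 165. Together 1300.
Add back pairs where two caps are both exceeded: 220 + 35 + 56 + 20 + 35 + 0 = 366.
Subtract triples: 1 + 4 + 0 + 0 = 5.
By inclusion–exclusion the count is 969 − 1300 + 366 − 5 = 30.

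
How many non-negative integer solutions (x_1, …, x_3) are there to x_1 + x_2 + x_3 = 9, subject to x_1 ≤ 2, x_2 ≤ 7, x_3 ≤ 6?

By stars and bars, unrestricted non-negative solutions to x_1+…+x_3 = 9 number C(9+2,2) = 55.
Subtract solutions that violate a single cap (substitute x_i' = x_i − (cap_i+1)): x_1 ≥ 3 gives C(8,2) = 28; x_2 ≥ 8 gives C(3,2) = 3; x_3 ≥ 7 gives C(4,2) = 6. Together 37.
No two caps can be exceeded simultaneously, so the pair terms are all 0.
By inclusion–exclusion the count is 55 − 37 + 0 = 18.

18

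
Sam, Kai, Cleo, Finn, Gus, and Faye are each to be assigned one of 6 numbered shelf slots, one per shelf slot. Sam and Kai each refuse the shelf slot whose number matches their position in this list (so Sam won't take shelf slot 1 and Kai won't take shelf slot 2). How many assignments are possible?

504

Let Aᵢ (for i ∈ {1, 2}) be the placements that put person i in their forbidden shelf slot. Any j of these fix j positions, leaving (6−j)! ways to fill the rest, and there are C(2,j) ways to pick which j.
By inclusion–exclusion, the number of valid placements is Σ_{j=0}^{2} (−1)^j C(2,j)·(6−j)!.
Computing: 720 − 240 + 24 = 504.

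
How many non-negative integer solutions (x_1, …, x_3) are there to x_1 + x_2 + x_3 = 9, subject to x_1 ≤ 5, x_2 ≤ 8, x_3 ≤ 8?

43

Ignoring the caps, the number of non-negative solutions to x_1+…+x_3 = 9 is C(11,2) = 55.
Subtract solutions that violate a single cap (substitute x_i' = x_i − (cap_i+1)): x_1 ≥ 6 gives C(5,2) = 10; x_2 ≥ 9 gives C(2,2) = 1; x_3 ≥ 9 gives C(2,2) = 1. Together 12.
No two caps can be exceeded simultaneously, so the pair terms are all 0.
By inclusion–exclusion the count is 55 − 12 + 0 = 43.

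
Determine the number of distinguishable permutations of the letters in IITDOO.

180

The 6 letters of IITDOO have repeats: I appearing twice and O appearing twice.
So there are 6! / (2!·2!) = 180 distinguishable arrangements.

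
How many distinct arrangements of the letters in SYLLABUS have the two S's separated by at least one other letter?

7560

There are 8!/(2!·2!) = 10080 arrangements of SYLLABUS in total.
Arrangements with the S's together: treat SS as one letter, giving (7)!/(2!) = 2520.
Hence 10080 − 2520 = 7560.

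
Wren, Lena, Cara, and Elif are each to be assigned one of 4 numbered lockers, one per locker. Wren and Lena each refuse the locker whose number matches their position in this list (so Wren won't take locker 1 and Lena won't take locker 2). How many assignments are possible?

14

Let Aᵢ (for i ∈ {1, 2}) be the placements that put person i in their forbidden locker. Any j of these fix j positions, leaving (4−j)! ways to fill the rest, and there are C(2,j) ways to pick which j.
By inclusion–exclusion, the number of valid placements is Σ_{j=0}^{2} (−1)^j C(2,j)·(4−j)!.
Computing: 24 − 12 + 2 = 14.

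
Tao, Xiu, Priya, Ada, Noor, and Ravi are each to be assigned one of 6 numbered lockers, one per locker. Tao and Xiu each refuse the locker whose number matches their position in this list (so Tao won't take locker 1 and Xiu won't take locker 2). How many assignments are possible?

504

Let Aᵢ (for i ∈ {1, 2}) be the placements that put person i in their forbidden locker. Any j of these fix j positions, leaving (6−j)! ways to fill the rest, and there are C(2,j) ways to pick which j.
By inclusion–exclusion, the number of valid placements is Σ_{j=0}^{2} (−1)^j C(2,j)·(6−j)!.
Computing: 720 − 240 + 24 = 504.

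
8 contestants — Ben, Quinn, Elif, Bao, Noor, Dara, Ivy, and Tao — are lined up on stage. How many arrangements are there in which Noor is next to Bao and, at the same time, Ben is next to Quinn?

2880

Treat {Noor,Bao} as one block (2 orders) and {Ben,Quinn} as another (2 orders).
That leaves 6 units to arrange: 2 × 2 × 6! = 4 × 720 = 2880.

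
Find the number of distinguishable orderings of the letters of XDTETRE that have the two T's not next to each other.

There are 7!/(2!·2!) = 1260 arrangements of XDTETRE in total.
If the two T's are adjacent, glue them into one block, leaving 6 items to arrange: (6)!/(2!) = 360 ways.
Hence 1260 − 360 = 900.

900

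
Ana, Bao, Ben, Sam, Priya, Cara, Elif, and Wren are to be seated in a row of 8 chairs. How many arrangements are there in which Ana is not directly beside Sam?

Of the 8! = 40320 arrangements, those with Ana and Sam adjacent number 2 × 7! = 10080 (treat the pair as a block with 2 internal orders).
So 40320 − 10080 = 30240 arrangements keep them apart.

30240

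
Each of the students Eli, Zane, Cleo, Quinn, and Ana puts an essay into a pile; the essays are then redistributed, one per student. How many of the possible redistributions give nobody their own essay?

44

This is the derangement count D_5: permutations of 5 items with no fixed point.
By inclusion–exclusion this is Σ_{j=0}^{5} (−1)^j C(5,j)·(5−j)!.
Computing: 120 − 120 + 60 − 20 + 5 − 1 = 44.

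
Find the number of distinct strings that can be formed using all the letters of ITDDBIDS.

3360

Letter multiplicities in ITDDBIDS: B×1, D×3, I×2, S×1, T×1.
Dividing 8! = 40320 by 3!·2! = 12 for the repeated letters gives 3360.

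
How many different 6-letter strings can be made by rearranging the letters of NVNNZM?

The 6 letters of NVNNZM have repeats: N appearing 3 times.
Dividing 6! = 720 by 3! = 6 for the repeated letters gives 120.

120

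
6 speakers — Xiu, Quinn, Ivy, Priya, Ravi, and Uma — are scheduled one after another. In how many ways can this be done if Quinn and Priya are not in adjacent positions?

480

There are 6! = 720 arrangements in all. If Quinn and Priya are adjacent, merging them into one block gives 2·(5)! = 240 arrangements.
So 720 − 240 = 480 arrangements keep them apart.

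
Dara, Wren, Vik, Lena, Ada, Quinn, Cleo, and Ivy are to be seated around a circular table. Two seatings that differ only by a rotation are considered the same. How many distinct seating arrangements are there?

Around a circle, 8 distinct people have 8!/8 = (7)! = 5040 rotationally distinct seatings.

5040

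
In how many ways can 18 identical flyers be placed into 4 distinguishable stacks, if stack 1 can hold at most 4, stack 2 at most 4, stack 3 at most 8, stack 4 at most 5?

By stars and bars, unrestricted non-negative solutions to x_1+…+x_4 = 18 number C(18+3,3) = 1330.
Subtract solutions that violate a single cap (substitute x_i' = x_i − (cap_i+1)): x_1 ≥ 5 gives C(16,3) = 560; x_2 ≥ 5 gives C(16,3) = 560; x_3 ≥ 9 gives C(12,3) = 220; x_4 ≥ 6 gives C(15,3) = 455. Together 1795.
Add back pairs where two caps are both exceeded: 165 + 35 + 120 + 35 + 120 + 20 = 495.
Subtract triples: 0 + 10 + 0 + 0 = 10.
By inclusion–exclusion the count is 1330 − 1795 + 495 − 10 = 20.

20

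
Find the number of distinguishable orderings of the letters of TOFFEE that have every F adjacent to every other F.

Treat the 2 copies of F as a single block. The multiset to arrange is then {FF, E, E, O, T}, 5 items in all.
That gives (5)!/(2!) = 60 arrangements.

60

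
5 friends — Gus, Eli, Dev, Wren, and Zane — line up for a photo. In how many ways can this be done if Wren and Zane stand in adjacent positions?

Glue Wren and Zane into one block (2 internal orders), leaving 4 units to arrange in a row.
That gives 2 × 4! = 2 × 24 = 48.

48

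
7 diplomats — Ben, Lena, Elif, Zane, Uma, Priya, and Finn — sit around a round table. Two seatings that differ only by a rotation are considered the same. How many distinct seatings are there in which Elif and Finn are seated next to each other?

Glue Elif and Finn into a block (2 internal orders). Seating 6 units around a circle gives (5)! arrangements.
So 2 × (5)! = 2 × 120 = 240.

240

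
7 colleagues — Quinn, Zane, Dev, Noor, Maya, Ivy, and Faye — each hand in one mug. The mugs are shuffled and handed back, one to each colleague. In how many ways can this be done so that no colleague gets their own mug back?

Count assignments avoiding every fixed point. For any j of the 7 colleagues fixed to their own mug, the other 7−j can be arranged in (7−j)! ways.
By inclusion–exclusion this is Σ_{j=0}^{7} (−1)^j C(7,j)·(7−j)!.
Computing: 5040 − 5040 + 2520 − 840 + 210 − 42 + 7 − 1 = 1854.

1854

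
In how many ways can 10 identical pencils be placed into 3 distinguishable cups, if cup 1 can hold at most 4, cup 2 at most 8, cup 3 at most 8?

Without the upper bounds there are C(12,2) = 66 ways to split 10 among 3 cups.
Subtract solutions that violate a single cap (substitute x_i' = x_i − (cap_i+1)): x_1 ≥ 5 gives C(7,2) = 21; x_2 ≥ 9 gives C(3,2) = 3; x_3 ≥ 9 gives C(3,2) = 3. Together 27.
No two caps can be exceeded simultaneously, so the pair terms are all 0.
By inclusion–exclusion the count is 66 − 27 + 0 = 39.

39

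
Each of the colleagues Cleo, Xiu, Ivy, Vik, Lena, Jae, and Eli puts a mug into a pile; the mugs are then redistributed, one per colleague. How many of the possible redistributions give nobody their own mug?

1854

Count assignments avoiding every fixed point. For any j of the 7 colleagues fixed to their own mug, the other 7−j can be arranged in (7−j)! ways.
By inclusion–exclusion this is Σ_{j=0}^{7} (−1)^j C(7,j)·(7−j)!.
Computing: 5040 − 5040 + 2520 − 840 + 210 − 42 + 7 − 1 = 1854.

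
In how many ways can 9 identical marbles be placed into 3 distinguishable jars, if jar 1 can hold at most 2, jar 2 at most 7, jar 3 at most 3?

9

Without the upper bounds there are C(11,2) = 55 ways to split 9 among 3 jars.
Subtract solutions that violate a single cap (substitute x_i' = x_i − (cap_i+1)): x_1 ≥ 3 gives C(8,2) = 28; x_2 ≥ 8 gives C(3,2) = 3; x_3 ≥ 4 gives C(7,2) = 21. Together 52.
Add back pairs where two caps are both exceeded: 0 + 6 + 0 = 6.
By inclusion–exclusion the count is 55 − 52 + 6 = 9.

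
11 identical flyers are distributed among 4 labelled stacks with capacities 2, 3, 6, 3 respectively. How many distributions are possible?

19

Without the upper bounds there are C(14,3) = 364 ways to split 11 among 4 stacks.
Subtract solutions that violate a single cap (substitute x_i' = x_i − (cap_i+1)): x_1 ≥ 3 gives C(11,3) = 165; x_2 ≥ 4 gives C(10,3) = 120; x_3 ≥ 7 gives C(7,3) = 35; x_4 ≥ 4 gives C(10,3) = 120. Together 440.
Add back pairs where two caps are both exceeded: 35 + 4 + 35 + 1 + 20 + 1 = 96.
Subtract triples: 0 + 1 + 0 + 0 = 1.
By inclusion–exclusion the count is 364 − 440 + 96 − 1 = 19.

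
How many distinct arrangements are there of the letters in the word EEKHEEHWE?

1512

EEKHEEHWE has 9 letters with E appearing 5 times and H appearing twice.
The number of distinct arrangements is 9!/(5!·2!) = 362880/240 = 1512.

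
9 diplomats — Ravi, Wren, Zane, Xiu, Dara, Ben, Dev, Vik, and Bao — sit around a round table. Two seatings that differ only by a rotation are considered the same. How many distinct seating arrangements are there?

Seat Ravi anywhere (absorbing the rotational symmetry), then permute the other 8: (8)! = 40320.

40320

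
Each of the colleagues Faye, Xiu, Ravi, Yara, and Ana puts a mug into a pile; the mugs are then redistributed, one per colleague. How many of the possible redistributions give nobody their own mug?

Count assignments avoiding every fixed point. For any j of the 5 colleagues fixed to their own mug, the other 5−j can be arranged in (5−j)! ways.
By inclusion–exclusion this is Σ_{j=0}^{5} (−1)^j C(5,j)·(5−j)!.
Computing: 120 − 120 + 60 − 20 + 5 − 1 = 44.

44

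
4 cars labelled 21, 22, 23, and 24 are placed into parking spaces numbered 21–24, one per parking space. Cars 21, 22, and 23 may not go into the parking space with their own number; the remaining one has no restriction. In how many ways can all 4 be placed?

11

Let Aᵢ (for i ∈ {21, 22, 23}) be the placements that put car i in its forbidden parking space. Any j of these fix j positions, leaving (4−j)! ways to fill the rest, and there are C(3,j) ways to pick which j.
By inclusion–exclusion, the number of valid placements is Σ_{j=0}^{3} (−1)^j C(3,j)·(4−j)!.
Computing: 24 − 18 + 6 − 1 = 11.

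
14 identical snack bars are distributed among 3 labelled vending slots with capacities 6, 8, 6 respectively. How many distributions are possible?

Ignoring the caps, the number of non-negative solutions to x_1+…+x_3 = 14 is C(16,2) = 120.
Subtract solutions that violate a single cap (substitute x_i' = x_i − (cap_i+1)): x_1 ≥ 7 gives C(9,2) = 36; x_2 ≥ 9 gives C(7,2) = 21; x_3 ≥ 7 gives C(9,2) = 36. Together 93.
Add back pairs where two caps are both exceeded: 0 + 1 + 0 = 1.
By inclusion–exclusion the count is 120 − 93 + 1 = 28.

28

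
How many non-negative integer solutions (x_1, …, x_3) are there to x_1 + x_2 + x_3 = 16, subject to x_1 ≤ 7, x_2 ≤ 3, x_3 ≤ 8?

By stars and bars, unrestricted non-negative solutions to x_1+…+x_3 = 16 number C(16+2,2) = 153.
Subtract solutions that violate a single cap (substitute x_i' = x_i − (cap_i+1)): x_1 ≥ 8 gives C(10,2) = 45; x_2 ≥ 4 gives C(14,2) = 91; x_3 ≥ 9 gives C(9,2) = 36. Together 172.
Add back pairs where two caps are both exceeded: 15 + 0 + 10 = 25.
By inclusion–exclusion the count is 153 − 172 + 25 = 6.

6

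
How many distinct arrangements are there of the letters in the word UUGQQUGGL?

5040

Letter multiplicities in UUGQQUGGL: G×3, L×1, Q×2, U×3.
The number of distinct arrangements is 9!/(3!·3!·2!) = 362880/72 = 5040.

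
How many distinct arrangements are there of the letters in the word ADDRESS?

1260

ADDRESS has 7 letters with D appearing twice and S appearing twice.
So there are 7! / (2!·2!) = 1260 distinguishable arrangements.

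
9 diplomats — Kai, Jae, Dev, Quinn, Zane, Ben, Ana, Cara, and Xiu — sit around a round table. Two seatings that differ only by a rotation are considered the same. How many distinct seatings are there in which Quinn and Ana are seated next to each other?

10080

Treat {Quinn, Ana} as one unit (2 internal orders) and seat the resulting 8 units around the table: (7)! circular arrangements.
So 2 × (7)! = 2 × 5040 = 10080.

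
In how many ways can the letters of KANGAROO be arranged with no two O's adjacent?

7560

There are 8!/(2!·2!) = 10080 arrangements of KANGAROO in total.
If the two O's are adjacent, glue them into one block, leaving 7 items to arrange: (7)!/(2!) = 2520 ways.
Hence 10080 − 2520 = 7560.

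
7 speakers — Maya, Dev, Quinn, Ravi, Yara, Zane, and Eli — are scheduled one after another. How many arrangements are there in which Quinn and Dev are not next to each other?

3600

There are 7! = 5040 arrangements in all. If Quinn and Dev are adjacent, merging them into one block gives 2·(6)! = 1440 arrangements.
Complementary counting: 5040 − 1440 = 3600.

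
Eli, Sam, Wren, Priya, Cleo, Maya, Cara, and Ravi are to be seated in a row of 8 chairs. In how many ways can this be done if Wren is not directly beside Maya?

30240

Of the 8! = 40320 arrangements, those with Wren and Maya adjacent number 2 × 7! = 10080 (treat the pair as a block with 2 internal orders).
So 40320 − 10080 = 30240 arrangements keep them apart.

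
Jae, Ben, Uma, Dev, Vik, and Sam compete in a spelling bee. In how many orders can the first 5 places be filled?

720

This is an ordered selection of 5 from 6: P(6,5).
That gives 6 × 5 × 4 × 3 × 2 = 720.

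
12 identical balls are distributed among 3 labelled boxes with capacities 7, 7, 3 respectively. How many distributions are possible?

18

By stars and bars, unrestricted non-negative solutions to x_1+…+x_3 = 12 number C(12+2,2) = 91.
Subtract solutions that violate a single cap (substitute x_i' = x_i − (cap_i+1)): x_1 ≥ 8 gives C(6,2) = 15; x_2 ≥ 8 gives C(6,2) = 15; x_3 ≥ 4 gives C(10,2) = 45. Together 75.
Add back pairs where two caps are both exceeded: 0 + 1 + 1 = 2.
By inclusion–exclusion the count is 91 − 75 + 2 = 18.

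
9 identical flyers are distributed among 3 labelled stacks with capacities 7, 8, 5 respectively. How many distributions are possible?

41

Ignoring the caps, the number of non-negative solutions to x_1+…+x_3 = 9 is C(11,2) = 55.
Subtract solutions that violate a single cap (substitute x_i' = x_i − (cap_i+1)): x_1 ≥ 8 gives C(3,2) = 3; x_2 ≥ 9 gives C(2,2) = 1; x_3 ≥ 6 gives C(5,2) = 10. Together 14.
No two caps can be exceeded simultaneously, so the pair terms are all 0.
By inclusion–exclusion the count is 55 − 14 + 0 = 41.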